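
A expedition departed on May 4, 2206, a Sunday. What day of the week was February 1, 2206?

Saturday

Count forward from the earlier date (February 1, 2206) to the later (May 4, 2206):
February 2206: 28 − 1 = 27 days remain (2206 is not a leap year, so February has 28 days).
Then March (31), April (30): 31 + 30 = 61 days.
May 1–4, 2206: 4 days.
Total: 27 + 61 + 4 = 92 days.
92 mod 7 = 1, so 1 day before Sunday is Saturday.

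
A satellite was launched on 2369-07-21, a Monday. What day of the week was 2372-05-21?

July 21, 2369 → July 21, 2370: 365 days.
July 21, 2370 → July 21, 2371: 365 days.
July 2371: 31 − 21 = 10 days remain.
Then 9 full months totalling 274 days.
May 1–21, 2372: 21 days.
Residual: 305 days.
Total: 1035 days.
1035 mod 7 = 6, so 6 days after Monday is Sunday.

Sunday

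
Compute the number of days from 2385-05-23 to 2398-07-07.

4793

Day-of-year of May 23, 2385: 143.
Day-of-year of July 7, 2398: 188.
2385 has 365 days, so 365 − 143 = 222 days remain in 2385.
Full years 2386–2397: 9 common + 3 leap = 9×365 + 3×366 = 4383 days.
Total: 222 + 4383 + 188 = 4793 days.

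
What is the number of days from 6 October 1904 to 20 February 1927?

8172

From October 6, 1904 to October 6, 1926: 22 years, of which 5 contain a Feb 29 — 17×365 + 5×366 = 8035 days.
October 1926: 31 − 6 = 25 days remain.
Then November (30), December (31), January (31): 30 + 31 + 31 = 92 days.
February 1–20, 1927: 20 days (1927 is not a leap year).
Residual: 137 days.
Total: 8172 days.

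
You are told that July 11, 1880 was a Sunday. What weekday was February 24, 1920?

Tuesday

Day-of-year of July 11, 1880: 193.
Day-of-year of February 24, 1920: 55.
1880 has 366 days, so 366 − 193 = 173 days remain in 1880.
Full years 1881–1919: 31 common + 8 leap = 31×365 + 8×366 = 14243 days.
Total: 173 + 14243 + 55 = 14471 days.
14471 mod 7 = 2, so 2 days after Sunday is Tuesday.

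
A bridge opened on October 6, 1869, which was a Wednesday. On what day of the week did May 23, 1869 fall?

Sunday

Count forward from the earlier date (May 23, 1869) to the later (October 6, 1869):
May 1869: 31 − 23 = 8 days remain.
Then June (30), July (31), August (31), September (30): 30 + 31 + 31 + 30 = 122 days.
October 1–6, 1869: 6 days.
Total: 8 + 122 + 6 = 136 days.
136 mod 7 = 3, so 3 days before Wednesday is Sunday.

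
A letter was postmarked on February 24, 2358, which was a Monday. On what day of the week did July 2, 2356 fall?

Monday

Count forward from the earlier date (July 2, 2356) to the later (February 24, 2358):
July 2, 2356 → July 2, 2357: 365 days.
July 2357: 31 − 2 = 29 days remain.
Then August (31), September (30), October (31), November (30), December (31), January (31): 31 + 30 + 31 + 30 + 31 + 31 = 184 days.
February 1–24, 2358: 24 days (2358 is not a leap year).
Residual: 237 days.
Total: 602 days.
602 is a multiple of 7, so July 2, 2356 falls on the same weekday: Monday.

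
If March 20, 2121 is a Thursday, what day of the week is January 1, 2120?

Count forward from the earlier date (January 1, 2120) to the later (March 20, 2121):
January 1, 2120 → January 1, 2121: 366 days (2120 is a leap year).
January 2121: 31 − 1 = 30 days remain.
Then February 2121 (28): 28 days.
March 1–20, 2121: 20 days.
Residual: 78 days.
Total: 444 days.
444 mod 7 = 3, so 3 days before Thursday is Monday.

Monday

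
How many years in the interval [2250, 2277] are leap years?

Years divisible by 4 in [2250, 2277]: 2252, 2256, 2260, 2264, 2268, 2272, 2276.
No century exceptions apply. Count: 7.

7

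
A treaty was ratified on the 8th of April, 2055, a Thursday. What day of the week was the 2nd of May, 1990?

Wednesday

Count forward from the earlier date (May 2, 1990) to the later (April 8, 2055):
From May 2, 1990 to May 2, 2054: 64 years, of which 16 contain a Feb 29 — 48×365 + 16×366 = 23376 days.
(2000 is a leap year (divisible by 400).)
May 2054: 31 − 2 = 29 days remain.
Then 10 full months totalling 304 days.
April 1–8, 2055: 8 days.
Residual: 341 days.
Total: 23717 days.
23717 mod 7 = 1, so 1 day before Thursday is Wednesday.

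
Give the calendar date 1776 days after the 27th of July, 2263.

the 6th of June, 2268

Count 1776 days after July 27, 2263:
July 27, 2263 → July 27, 2264: 366 days (2264 is a leap year).
July 27, 2264 → July 27, 2265: 365 days.
July 27, 2265 → July 27, 2266: 365 days.
July 27, 2266 → July 27, 2267: 365 days.
July 2267: 31 − 27 = 4 days remain.
Then 10 full months totalling 305 days.
June 1–6, 2268: 6 days.
Residual: 315 days.
Total: 1776 days.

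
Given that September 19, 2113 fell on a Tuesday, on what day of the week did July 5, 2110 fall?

Count forward from the earlier date (July 5, 2110) to the later (September 19, 2113):
July 5, 2110 → July 5, 2111: 365 days.
July 5, 2111 → July 5, 2112: 366 days (2112 is a leap year).
July 5, 2112 → July 5, 2113: 365 days.
July 2113: 31 − 5 = 26 days remain.
Then August (31): 31 days.
September 1–19, 2113: 19 days.
Residual: 76 days.
Total: 1172 days.
1172 mod 7 = 3, so 3 days before Tuesday is Saturday.

Saturday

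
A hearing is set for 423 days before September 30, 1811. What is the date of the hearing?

August 3, 1810

Count 423 days before September 30, 1811:
Day-of-year of August 3, 1810: 215.
Day-of-year of September 30, 1811: 273.
1810 has 365 days, so 365 − 215 = 150 days remain in 1810.
Total: 150 + 273 = 423 days.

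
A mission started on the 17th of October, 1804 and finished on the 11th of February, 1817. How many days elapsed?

From October 17, 1804 to October 17, 1816: 12 years, of which 3 contain a Feb 29 — 9×365 + 3×366 = 4383 days.
October 1816: 31 − 17 = 14 days remain.
Then November (30), December (31), January (31): 30 + 31 + 31 = 92 days.
February 1–11, 1817: 11 days (1817 is not a leap year).
Residual: 117 days.
Total: 4500 days.

4500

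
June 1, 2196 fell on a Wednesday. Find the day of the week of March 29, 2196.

Count forward from the earlier date (March 29, 2196) to the later (June 1, 2196):
March 2196: 31 − 29 = 2 days remain.
Then April (30), May (31): 30 + 31 = 61 days.
June 1, 2196: 1 day.
Total: 2 + 61 + 1 = 64 days.
64 mod 7 = 1, so 1 day before Wednesday is Tuesday.

Tuesday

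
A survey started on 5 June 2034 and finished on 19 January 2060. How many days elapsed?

From June 5, 2034 to June 5, 2059: 25 years, of which 6 contain a Feb 29 — 19×365 + 6×366 = 9131 days.
June 2059: 30 − 5 = 25 days remain.
Then July (31), August (31), September (30), October (31), November (30), December (31): 31 + 31 + 30 + 31 + 30 + 31 = 184 days.
January 1–19, 2060: 19 days.
Residual: 228 days.
Total: 9359 days.

9359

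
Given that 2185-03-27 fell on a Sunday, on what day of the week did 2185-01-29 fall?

Saturday

Count forward from the earlier date (January 29, 2185) to the later (March 27, 2185):
January 2185: 31 − 29 = 2 days remain.
Then February 2185 (28): 28 days.
March 1–27, 2185: 27 days.
Total: 2 + 28 + 27 = 57 days.
57 mod 7 = 1, so 1 day before Sunday is Saturday.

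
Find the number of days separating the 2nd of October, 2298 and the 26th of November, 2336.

13934

Day-of-year of October 2, 2298: 275.
Day-of-year of November 26, 2336: 331.
2298 has 365 days, so 365 − 275 = 90 days remain in 2298.
Full years 2299–2335: 29 common + 8 leap = 29×365 + 8×366 = 13513 days.
Total: 90 + 13513 + 331 = 13934 days.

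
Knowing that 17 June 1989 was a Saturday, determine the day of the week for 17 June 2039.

Day-of-year of June 17, 1989: 168.
Day-of-year of June 17, 2039: 168.
1989 has 365 days, so 365 − 168 = 197 days remain in 1989.
Full years 1990–2038: 37 common + 12 leap = 37×365 + 12×366 = 17897 days.
Total: 197 + 17897 + 168 = 18262 days.
18262 mod 7 = 6, so 6 days after Saturday is Friday.

Friday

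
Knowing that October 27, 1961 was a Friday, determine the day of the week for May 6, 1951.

Sunday

Count forward from the earlier date (May 6, 1951) to the later (October 27, 1961):
Day-of-year of May 6, 1951: 126.
Day-of-year of October 27, 1961: 300.
1951 has 365 days, so 365 − 126 = 239 days remain in 1951.
Full years 1952–1960: 6 common + 3 leap = 6×365 + 3×366 = 3288 days.
Total: 239 + 3288 + 300 = 3827 days.
3827 mod 7 = 5, so 5 days before Friday is Sunday.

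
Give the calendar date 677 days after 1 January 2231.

8 November 2232

Count 677 days after January 1, 2231:
January 2231: 31 − 1 = 30 days remain.
Then 21 full months totalling 639 days.
November 1–8, 2232: 8 days.
Total: 30 + 639 + 8 = 677 days.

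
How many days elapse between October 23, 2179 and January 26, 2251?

26027

From October 23, 2179 to October 23, 2250: 71 years, of which 17 contain a Feb 29 — 54×365 + 17×366 = 25932 days.
(2200 is not a leap year (divisible by 100 but not 400).)
October 2250: 31 − 23 = 8 days remain.
Then November (30), December (31): 30 + 31 = 61 days.
January 1–26, 2251: 26 days.
Residual: 95 days.
Total: 26027 days.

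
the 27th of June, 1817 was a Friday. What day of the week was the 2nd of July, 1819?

June 27, 1817 → June 27, 1818: 365 days.
June 27, 1818 → June 27, 1819: 365 days.
June 1819: 30 − 27 = 3 days remain.
July 1–2, 1819: 2 days.
Residual: 5 days.
Total: 735 days.
735 is a multiple of 7, so the 2nd of July, 1819 falls on the same weekday: Friday.

Friday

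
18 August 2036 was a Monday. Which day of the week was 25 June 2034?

Sunday

Count forward from the earlier date (June 25, 2034) to the later (August 18, 2036):
June 2034: 30 − 25 = 5 days remain.
Then 25 full months totalling 762 days.
August 1–18, 2036: 18 days.
Total: 5 + 762 + 18 = 785 days.
785 mod 7 = 1, so 1 day before Monday is Sunday.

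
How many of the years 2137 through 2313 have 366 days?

Years divisible by 4: 2140, 2144, …, 2312 — 44 in all.
Of these, 2200, 2300 are divisible by 100 but not 400, so not leap.
Leap years: 44 − 2 = 42.

42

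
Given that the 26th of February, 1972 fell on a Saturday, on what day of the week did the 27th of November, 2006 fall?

From February 26, 1972 to February 26, 2006: 34 years, of which 9 contain a Feb 29 — 25×365 + 9×366 = 12419 days.
(2000 is a leap year (divisible by 400).)
February 2006: 28 − 26 = 2 days remain (2006 is not a leap year, so February has 28 days).
Then March (31), April (30), May (31), June (30), July (31), August (31), September (30), October (31): 31 + 30 + 31 + 30 + 31 + 31 + 30 + 31 = 245 days.
November 1–27, 2006: 27 days.
Residual: 274 days.
Total: 12693 days.
12693 mod 7 = 2, so 2 days after Saturday is Monday.

Monday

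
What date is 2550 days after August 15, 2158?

August 8, 2165

Count 2550 days after August 15, 2158:
Day-of-year of August 15, 2158: 227.
Day-of-year of August 8, 2165: 220.
2158 has 365 days, so 365 − 227 = 138 days remain in 2158.
Full years: 2159: 365; 2160: 366; 2161: 365; 2162: 365; 2163: 365; 2164: 366. Sum = 2192.
Total: 138 + 2192 + 220 = 2550 days.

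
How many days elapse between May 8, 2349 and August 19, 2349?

May 2349: 31 − 8 = 23 days remain.
Then June (30), July (31): 30 + 31 = 61 days.
August 1–19, 2349: 19 days.
Total: 23 + 61 + 19 = 103 days.

103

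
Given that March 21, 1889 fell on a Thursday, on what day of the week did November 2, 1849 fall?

Friday

Count forward from the earlier date (November 2, 1849) to the later (March 21, 1889):
Day-of-year of November 2, 1849: 306.
Day-of-year of March 21, 1889: 80.
1849 has 365 days, so 365 − 306 = 59 days remain in 1849.
Full years 1850–1888: 29 common + 10 leap = 29×365 + 10×366 = 14245 days.
Total: 59 + 14245 + 80 = 14384 days.
14384 mod 7 = 6, so 6 days before Thursday is Friday.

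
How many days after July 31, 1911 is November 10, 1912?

July 1911: 31 − 31 = 0 days remain.
Then 15 full months totalling 458 days.
November 1–10, 1912: 10 days.
Total: 0 + 458 + 10 = 468 days.

468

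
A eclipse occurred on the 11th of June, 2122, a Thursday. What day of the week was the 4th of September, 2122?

June 2122: 30 − 11 = 19 days remain.
Then July (31), August (31): 31 + 31 = 62 days.
September 1–4, 2122: 4 days.
Total: 19 + 62 + 4 = 85 days.
85 mod 7 = 1, so 1 day after Thursday is Friday.

Friday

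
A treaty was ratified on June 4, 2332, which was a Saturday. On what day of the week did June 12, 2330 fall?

Count forward from the earlier date (June 12, 2330) to the later (June 4, 2332):
June 2330: 30 − 12 = 18 days remain.
Then 23 full months totalling 701 days.
June 1–4, 2332: 4 days.
Total: 18 + 701 + 4 = 723 days.
723 mod 7 = 2, so 2 days before Saturday is Thursday.

Thursday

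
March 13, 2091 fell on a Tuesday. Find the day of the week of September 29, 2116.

Tuesday

From March 13, 2091 to March 13, 2116: 25 years, of which 6 contain a Feb 29 — 19×365 + 6×366 = 9131 days.
(2100 is not a leap year (divisible by 100 but not 400).)
March 2116: 31 − 13 = 18 days remain.
Then April (30), May (31), June (30), July (31), August (31): 30 + 31 + 30 + 31 + 31 = 153 days.
September 1–29, 2116: 29 days.
Residual: 200 days.
Total: 9331 days.
9331 is a multiple of 7, so September 29, 2116 falls on the same weekday: Tuesday.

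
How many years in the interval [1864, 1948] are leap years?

21

Years divisible by 4: 1864, 1868, …, 1948 — 22 in all.
Of these, 1900 is divisible by 100 but not 400, so not leap.
Leap years: 22 − 1 = 21.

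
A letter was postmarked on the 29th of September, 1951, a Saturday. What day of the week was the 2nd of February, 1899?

Count forward from the earlier date (February 2, 1899) to the later (September 29, 1951):
Day-of-year of February 2, 1899: 33.
Day-of-year of September 29, 1951: 272.
1899 has 365 days, so 365 − 33 = 332 days remain in 1899.
Full years 1900–1950: 39 common + 12 leap = 39×365 + 12×366 = 18627 days.
Total: 332 + 18627 + 272 = 19231 days.
19231 mod 7 = 2, so 2 days before Saturday is Thursday.

Thursday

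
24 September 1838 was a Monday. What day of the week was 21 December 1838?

September 1838: 30 − 24 = 6 days remain.
Then October (31), November (30): 31 + 30 = 61 days.
December 1–21, 1838: 21 days.
Total: 6 + 61 + 21 = 88 days.
88 mod 7 = 4, so 4 days after Monday is Friday.

Friday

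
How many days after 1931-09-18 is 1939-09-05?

2909

Day-of-year of September 18, 1931: 261.
Day-of-year of September 5, 1939: 248.
1931 has 365 days, so 365 − 261 = 104 days remain in 1931.
Full years 1932–1938: 5 common + 2 leap = 5×365 + 2×366 = 2557 days.
Total: 104 + 2557 + 248 = 2909 days.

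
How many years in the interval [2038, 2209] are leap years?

Years divisible by 4: 2040, 2044, …, 2208 — 43 in all.
Of these, 2100, 2200 are divisible by 100 but not 400, so not leap.
Leap years: 43 − 2 = 41.

41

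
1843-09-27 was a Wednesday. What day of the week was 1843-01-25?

Wednesday

Count forward from the earlier date (January 25, 1843) to the later (September 27, 1843):
January 1843: 31 − 25 = 6 days remain.
Then February 1843 (28), March (31), April (30), May (31), June (30), July (31), August (31): 28 + 31 + 30 + 31 + 30 + 31 + 31 = 212 days.
September 1–27, 1843: 27 days.
Total: 6 + 212 + 27 = 245 days.
245 is a multiple of 7, so 1843-01-25 falls on the same weekday: Wednesday.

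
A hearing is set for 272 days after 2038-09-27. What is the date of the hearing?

2039-06-26

Count 272 days after September 27, 2038:
Day-of-year of September 27, 2038: 270.
Day-of-year of June 26, 2039: 177.
2038 has 365 days, so 365 − 270 = 95 days remain in 2038.
Total: 95 + 177 = 272 days.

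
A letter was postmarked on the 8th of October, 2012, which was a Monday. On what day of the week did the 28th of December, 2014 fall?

October 8, 2012 → October 8, 2013: 365 days.
October 8, 2013 → October 8, 2014: 365 days.
October 2014: 31 − 8 = 23 days remain.
Then November (30): 30 days.
December 1–28, 2014: 28 days.
Residual: 81 days.
Total: 811 days.
811 mod 7 = 6, so 6 days after Monday is Sunday.

Sunday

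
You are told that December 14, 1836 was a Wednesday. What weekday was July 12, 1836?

Tuesday

Count forward from the earlier date (July 12, 1836) to the later (December 14, 1836):
July 1836: 31 − 12 = 19 days remain.
Then August (31), September (30), October (31), November (30): 31 + 30 + 31 + 30 = 122 days.
December 1–14, 1836: 14 days.
Total: 19 + 122 + 14 = 155 days.
155 mod 7 = 1, so 1 day before Wednesday is Tuesday.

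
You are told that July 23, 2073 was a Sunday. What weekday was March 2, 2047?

Count forward from the earlier date (March 2, 2047) to the later (July 23, 2073):
From March 2, 2047 to March 2, 2073: 26 years, of which 7 contain a Feb 29 — 19×365 + 7×366 = 9497 days.
March 2073: 31 − 2 = 29 days remain.
Then April (30), May (31), June (30): 30 + 31 + 30 = 91 days.
July 1–23, 2073: 23 days.
Residual: 143 days.
Total: 9640 days.
9640 mod 7 = 1, so 1 day before Sunday is Saturday.

Saturday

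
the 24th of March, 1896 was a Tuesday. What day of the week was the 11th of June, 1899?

Sunday

Day-of-year of March 24, 1896: 84.
Day-of-year of June 11, 1899: 162.
1896 has 366 days, so 366 − 84 = 282 days remain in 1896.
Full years: 1897: 365; 1898: 365. Sum = 730.
Total: 282 + 730 + 162 = 1174 days.
1174 mod 7 = 5, so 5 days after Tuesday is Sunday.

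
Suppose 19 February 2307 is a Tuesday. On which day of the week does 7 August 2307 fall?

February 2307: 28 − 19 = 9 days remain (2307 is not a leap year, so February has 28 days).
Then March (31), April (30), May (31), June (30), July (31): 31 + 30 + 31 + 30 + 31 = 153 days.
August 1–7, 2307: 7 days.
Total: 9 + 153 + 7 = 169 days.
169 mod 7 = 1, so 1 day after Tuesday is Wednesday.

Wednesday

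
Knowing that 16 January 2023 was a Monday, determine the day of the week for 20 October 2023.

January 2023: 31 − 16 = 15 days remain.
Then February 2023 (28), March (31), April (30), May (31), June (30), July (31), August (31), September (30): 28 + 31 + 30 + 31 + 30 + 31 + 31 + 30 = 242 days.
October 1–20, 2023: 20 days.
Total: 15 + 242 + 20 = 277 days.
277 mod 7 = 4, so 4 days after Monday is Friday.

Friday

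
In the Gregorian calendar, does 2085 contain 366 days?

2085 is not a leap year.

No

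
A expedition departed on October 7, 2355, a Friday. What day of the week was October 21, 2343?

Thursday

Count forward from the earlier date (October 21, 2343) to the later (October 7, 2355):
Day-of-year of October 21, 2343: 294.
Day-of-year of October 7, 2355: 280.
2343 has 365 days, so 365 − 294 = 71 days remain in 2343.
Full years 2344–2354: 8 common + 3 leap = 8×365 + 3×366 = 4018 days.
Total: 71 + 4018 + 280 = 4369 days.
4369 mod 7 = 1, so 1 day before Friday is Thursday.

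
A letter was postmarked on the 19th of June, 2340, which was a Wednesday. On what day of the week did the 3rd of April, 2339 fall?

Monday

Count forward from the earlier date (April 3, 2339) to the later (June 19, 2340):
April 2339: 30 − 3 = 27 days remain.
Then 13 full months totalling 397 days.
June 1–19, 2340: 19 days.
Total: 27 + 397 + 19 = 443 days.
443 mod 7 = 2, so 2 days before Wednesday is Monday.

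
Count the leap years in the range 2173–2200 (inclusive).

Years divisible by 4 in [2173, 2200]: 2176, 2180, 2184, 2188, 2192, 2196, 2200.
Of these, 2200 is divisible by 100 but not 400, so not leap.
Leap years: 7 − 1 = 6.

6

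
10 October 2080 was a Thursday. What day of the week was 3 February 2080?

Count forward from the earlier date (February 3, 2080) to the later (October 10, 2080):
February 2080: 29 − 3 = 26 days remain (2080 is a leap year, so February has 29 days).
Then March (31), April (30), May (31), June (30), July (31), August (31), September (30): 31 + 30 + 31 + 30 + 31 + 31 + 30 = 214 days.
October 1–10, 2080: 10 days.
Total: 26 + 214 + 10 = 250 days.
250 mod 7 = 5, so 5 days before Thursday is Saturday.

Saturday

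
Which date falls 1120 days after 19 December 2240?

13 January 2244

Count 1120 days after December 19, 2240:
December 19, 2240 → December 19, 2241: 365 days.
December 19, 2241 → December 19, 2242: 365 days.
December 19, 2242 → December 19, 2243: 365 days.
December 2243: 31 − 19 = 12 days remain.
January 1–13, 2244: 13 days.
Residual: 25 days.
Total: 1120 days.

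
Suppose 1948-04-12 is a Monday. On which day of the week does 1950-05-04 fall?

April 1948: 30 − 12 = 18 days remain.
Then 24 full months totalling 730 days.
May 1–4, 1950: 4 days.
Total: 18 + 730 + 4 = 752 days.
752 mod 7 = 3, so 3 days after Monday is Thursday.

Thursday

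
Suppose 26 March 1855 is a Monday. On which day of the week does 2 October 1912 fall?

Wednesday

From March 26, 1855 to March 26, 1912: 57 years, of which 14 contain a Feb 29 — 43×365 + 14×366 = 20819 days.
(1900 is not a leap year (divisible by 100 but not 400).)
March 1912: 31 − 26 = 5 days remain.
Then April (30), May (31), June (30), July (31), August (31), September (30): 30 + 31 + 30 + 31 + 31 + 30 = 183 days.
October 1–2, 1912: 2 days.
Residual: 190 days.
Total: 21009 days.
21009 mod 7 = 2, so 2 days after Monday is Wednesday.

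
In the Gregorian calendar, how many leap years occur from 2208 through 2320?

Years divisible by 4: 2208, 2212, …, 2320 — 29 in all.
Of these, 2300 is divisible by 100 but not 400, so not leap.
Leap years: 29 − 1 = 28.

28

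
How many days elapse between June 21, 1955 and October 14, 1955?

115

June 1955: 30 − 21 = 9 days remain.
Then July (31), August (31), September (30): 31 + 31 + 30 = 92 days.
October 1–14, 1955: 14 days.
Total: 9 + 92 + 14 = 115 days.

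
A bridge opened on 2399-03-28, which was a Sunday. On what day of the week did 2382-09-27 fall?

Monday

Count forward from the earlier date (September 27, 2382) to the later (March 28, 2399):
Day-of-year of September 27, 2382: 270.
Day-of-year of March 28, 2399: 87.
2382 has 365 days, so 365 − 270 = 95 days remain in 2382.
Full years 2383–2398: 12 common + 4 leap = 12×365 + 4×366 = 5844 days.
Total: 95 + 5844 + 87 = 6026 days.
6026 mod 7 = 6, so 6 days before Sunday is Monday.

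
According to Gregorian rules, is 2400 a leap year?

2400 is a leap year (divisible by 400).

Yes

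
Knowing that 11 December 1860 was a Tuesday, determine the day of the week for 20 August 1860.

Count forward from the earlier date (August 20, 1860) to the later (December 11, 1860):
August 1860: 31 − 20 = 11 days remain.
Then September (30), October (31), November (30): 30 + 31 + 30 = 91 days.
December 1–11, 1860: 11 days.
Total: 11 + 91 + 11 = 113 days.
113 mod 7 = 1, so 1 day before Tuesday is Monday.

Monday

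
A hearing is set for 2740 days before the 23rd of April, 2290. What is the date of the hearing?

the 22nd of October, 2282

Count 2740 days before April 23, 2290:
Day-of-year of October 22, 2282: 295.
Day-of-year of April 23, 2290: 113.
2282 has 365 days, so 365 − 295 = 70 days remain in 2282.
Full years 2283–2289: 5 common + 2 leap = 5×365 + 2×366 = 2557 days.
Total: 70 + 2557 + 113 = 2740 days.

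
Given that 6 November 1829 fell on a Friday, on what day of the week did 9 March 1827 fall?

Friday

Count forward from the earlier date (March 9, 1827) to the later (November 6, 1829):
Day-of-year of March 9, 1827: 68.
Day-of-year of November 6, 1829: 310.
1827 has 365 days, so 365 − 68 = 297 days remain in 1827.
Full years: 1828: 366. Sum = 366.
Total: 297 + 366 + 310 = 973 days.
973 is a multiple of 7, so 9 March 1827 falls on the same weekday: Friday.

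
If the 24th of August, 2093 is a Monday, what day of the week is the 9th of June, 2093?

Count forward from the earlier date (June 9, 2093) to the later (August 24, 2093):
June 2093: 30 − 9 = 21 days remain.
Then July (31): 31 days.
August 1–24, 2093: 24 days.
Total: 21 + 31 + 24 = 76 days.
76 mod 7 = 6, so 6 days before Monday is Tuesday.

Tuesday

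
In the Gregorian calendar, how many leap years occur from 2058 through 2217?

Years divisible by 4: 2060, 2064, …, 2216 — 40 in all.
Of these, 2100, 2200 are divisible by 100 but not 400, so not leap.
Leap years: 40 − 2 = 38.

38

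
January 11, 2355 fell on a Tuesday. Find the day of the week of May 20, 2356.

Sunday

January 11, 2355 → January 11, 2356: 365 days.
January 2356: 31 − 11 = 20 days remain.
Then February 2356 (29), March (31), April (30): 29 + 31 + 30 = 90 days.
May 1–20, 2356: 20 days.
Residual: 130 days.
Total: 495 days.
495 mod 7 = 5, so 5 days after Tuesday is Sunday.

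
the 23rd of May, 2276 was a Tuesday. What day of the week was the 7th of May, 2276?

Count forward from the earlier date (May 7, 2276) to the later (May 23, 2276):
Within May 2276: 23 − 7 = 16 days.
16 mod 7 = 2, so 2 days before Tuesday is Sunday.

Sunday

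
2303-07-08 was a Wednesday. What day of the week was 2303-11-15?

July 2303: 31 − 8 = 23 days remain.
Then August (31), September (30), October (31): 31 + 30 + 31 = 92 days.
November 1–15, 2303: 15 days.
Total: 23 + 92 + 15 = 130 days.
130 mod 7 = 4, so 4 days after Wednesday is Sunday.

Sunday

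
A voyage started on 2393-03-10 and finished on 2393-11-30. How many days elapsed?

265

March 2393: 31 − 10 = 21 days remain.
Then April (30), May (31), June (30), July (31), August (31), September (30), October (31): 30 + 31 + 30 + 31 + 31 + 30 + 31 = 214 days.
November 1–30, 2393: 30 days.
Total: 21 + 214 + 30 = 265 days.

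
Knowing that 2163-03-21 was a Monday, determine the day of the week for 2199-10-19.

Day-of-year of March 21, 2163: 80.
Day-of-year of October 19, 2199: 292.
2163 has 365 days, so 365 − 80 = 285 days remain in 2163.
Full years 2164–2198: 26 common + 9 leap = 26×365 + 9×366 = 12784 days.
Total: 285 + 12784 + 292 = 13361 days.
13361 mod 7 = 5, so 5 days after Monday is Saturday.

Saturday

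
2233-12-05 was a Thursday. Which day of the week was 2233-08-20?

Count forward from the earlier date (August 20, 2233) to the later (December 5, 2233):
August 2233: 31 − 20 = 11 days remain.
Then September (30), October (31), November (30): 30 + 31 + 30 = 91 days.
December 1–5, 2233: 5 days.
Total: 11 + 91 + 5 = 107 days.
107 mod 7 = 2, so 2 days before Thursday is Tuesday.

Tuesday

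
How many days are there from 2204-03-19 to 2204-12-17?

March 2204: 31 − 19 = 12 days remain.
Then April (30), May (31), June (30), July (31), August (31), September (30), October (31), November (30): 30 + 31 + 30 + 31 + 31 + 30 + 31 + 30 = 244 days.
December 1–17, 2204: 17 days.
Total: 12 + 244 + 17 = 273 days.

273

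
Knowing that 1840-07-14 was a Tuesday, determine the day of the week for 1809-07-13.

Thursday

Count forward from the earlier date (July 13, 1809) to the later (July 14, 1840):
From July 13, 1809 to July 13, 1840: 31 years, of which 8 contain a Feb 29 — 23×365 + 8×366 = 11323 days.
Within July 1840: 14 − 13 = 1 day.
Total: 11324 days.
11324 mod 7 = 5, so 5 days before Tuesday is Thursday.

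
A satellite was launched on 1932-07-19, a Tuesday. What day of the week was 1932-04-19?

Count forward from the earlier date (April 19, 1932) to the later (July 19, 1932):
April 1932: 30 − 19 = 11 days remain.
Then May (31), June (30): 31 + 30 = 61 days.
July 1–19, 1932: 19 days.
Total: 11 + 61 + 19 = 91 days.
91 is a multiple of 7, so 1932-04-19 falls on the same weekday: Tuesday.

Tuesday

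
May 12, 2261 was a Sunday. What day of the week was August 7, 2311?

Day-of-year of May 12, 2261: 132.
Day-of-year of August 7, 2311: 219.
2261 has 365 days, so 365 − 132 = 233 days remain in 2261.
Full years 2262–2310: 38 common + 11 leap = 38×365 + 11×366 = 17896 days.
Total: 233 + 17896 + 219 = 18348 days.
18348 mod 7 = 1, so 1 day after Sunday is Monday.

Monday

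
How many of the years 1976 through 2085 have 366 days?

28

Years divisible by 4: 1976, 1980, …, 2084 — 28 in all.
2000 is divisible by 400, so still leap.
No century exceptions apply. Count: 28.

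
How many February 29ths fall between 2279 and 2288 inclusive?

Years divisible by 4 in [2279, 2288]: 2280, 2284, 2288.
No century exceptions apply. Count: 3.

3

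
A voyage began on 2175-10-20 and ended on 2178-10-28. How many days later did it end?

October 20, 2175 → October 20, 2176: 366 days (2176 is a leap year).
October 20, 2176 → October 20, 2177: 365 days.
October 20, 2177 → October 20, 2178: 365 days.
Within October 2178: 28 − 20 = 8 days.
Total: 1104 days.

1104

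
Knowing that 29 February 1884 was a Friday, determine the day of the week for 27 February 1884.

Wednesday

Count forward from the earlier date (February 27, 1884) to the later (February 29, 1884):
Within February 1884: 29 − 27 = 2 days.
2 mod 7 = 2, so 2 days before Friday is Wednesday.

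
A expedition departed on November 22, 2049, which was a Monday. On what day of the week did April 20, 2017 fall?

Count forward from the earlier date (April 20, 2017) to the later (November 22, 2049):
From April 20, 2017 to April 20, 2049: 32 years, of which 8 contain a Feb 29 — 24×365 + 8×366 = 11688 days.
April 2049: 30 − 20 = 10 days remain.
Then May (31), June (30), July (31), August (31), September (30), October (31): 31 + 30 + 31 + 31 + 30 + 31 = 184 days.
November 1–22, 2049: 22 days.
Residual: 216 days.
Total: 11904 days.
11904 mod 7 = 4, so 4 days before Monday is Thursday.

Thursday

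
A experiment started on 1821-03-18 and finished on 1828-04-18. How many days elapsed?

Day-of-year of March 18, 1821: 77.
Day-of-year of April 18, 1828: 109.
1821 has 365 days, so 365 − 77 = 288 days remain in 1821.
Full years: 1822: 365; 1823: 365; 1824: 366; 1825: 365; 1826: 365; 1827: 365. Sum = 2191.
Total: 288 + 2191 + 109 = 2588 days.

2588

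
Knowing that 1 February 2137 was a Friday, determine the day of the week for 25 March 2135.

Friday

Count forward from the earlier date (March 25, 2135) to the later (February 1, 2137):
Day-of-year of March 25, 2135: 84.
Day-of-year of February 1, 2137: 32.
2135 has 365 days, so 365 − 84 = 281 days remain in 2135.
Full years: 2136: 366. Sum = 366.
Total: 281 + 366 + 32 = 679 days.
679 is a multiple of 7, so 25 March 2135 falls on the same weekday: Friday.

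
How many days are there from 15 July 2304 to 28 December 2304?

July 2304: 31 − 15 = 16 days remain.
Then August (31), September (30), October (31), November (30): 31 + 30 + 31 + 30 = 122 days.
December 1–28, 2304: 28 days.
Total: 16 + 122 + 28 = 166 days.

166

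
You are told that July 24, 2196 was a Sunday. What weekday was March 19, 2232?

Monday

Day-of-year of July 24, 2196: 206.
Day-of-year of March 19, 2232: 79.
2196 has 366 days, so 366 − 206 = 160 days remain in 2196.
Full years 2197–2231: 28 common + 7 leap = 28×365 + 7×366 = 12782 days.
Total: 160 + 12782 + 79 = 13021 days.
13021 mod 7 = 1, so 1 day after Sunday is Monday.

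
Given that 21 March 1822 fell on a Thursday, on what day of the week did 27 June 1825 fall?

Day-of-year of March 21, 1822: 80.
Day-of-year of June 27, 1825: 178.
1822 has 365 days, so 365 − 80 = 285 days remain in 1822.
Full years: 1823: 365; 1824: 366. Sum = 731.
Total: 285 + 731 + 178 = 1194 days.
1194 mod 7 = 4, so 4 days after Thursday is Monday.

Monday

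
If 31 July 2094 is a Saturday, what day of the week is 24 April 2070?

Count forward from the earlier date (April 24, 2070) to the later (July 31, 2094):
Day-of-year of April 24, 2070: 114.
Day-of-year of July 31, 2094: 212.
2070 has 365 days, so 365 − 114 = 251 days remain in 2070.
Full years 2071–2093: 17 common + 6 leap = 17×365 + 6×366 = 8401 days.
Total: 251 + 8401 + 212 = 8864 days.
8864 mod 7 = 2, so 2 days before Saturday is Thursday.

Thursday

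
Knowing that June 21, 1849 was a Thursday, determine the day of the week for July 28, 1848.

Friday

Count forward from the earlier date (July 28, 1848) to the later (June 21, 1849):
July 1848: 31 − 28 = 3 days remain.
Then 10 full months totalling 304 days.
June 1–21, 1849: 21 days.
Total: 3 + 304 + 21 = 328 days.
328 mod 7 = 6, so 6 days before Thursday is Friday.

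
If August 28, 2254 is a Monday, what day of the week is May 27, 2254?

Count forward from the earlier date (May 27, 2254) to the later (August 28, 2254):
May 2254: 31 − 27 = 4 days remain.
Then June (30), July (31): 30 + 31 = 61 days.
August 1–28, 2254: 28 days.
Total: 4 + 61 + 28 = 93 days.
93 mod 7 = 2, so 2 days before Monday is Saturday.

Saturday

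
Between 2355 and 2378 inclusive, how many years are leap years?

6

Years divisible by 4 in [2355, 2378]: 2356, 2360, 2364, 2368, 2372, 2376.
No century exceptions apply. Count: 6.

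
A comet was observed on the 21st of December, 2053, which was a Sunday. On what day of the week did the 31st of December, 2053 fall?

Wednesday

Within December 2053: 31 − 21 = 10 days.
10 mod 7 = 3, so 3 days after Sunday is Wednesday.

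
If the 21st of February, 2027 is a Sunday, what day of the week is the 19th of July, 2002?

Count forward from the earlier date (July 19, 2002) to the later (February 21, 2027):
From July 19, 2002 to July 19, 2026: 24 years, of which 6 contain a Feb 29 — 18×365 + 6×366 = 8766 days.
July 2026: 31 − 19 = 12 days remain.
Then August (31), September (30), October (31), November (30), December (31), January (31): 31 + 30 + 31 + 30 + 31 + 31 = 184 days.
February 1–21, 2027: 21 days (2027 is not a leap year).
Residual: 217 days.
Total: 8983 days.
8983 mod 7 = 2, so 2 days before Sunday is Friday.

Friday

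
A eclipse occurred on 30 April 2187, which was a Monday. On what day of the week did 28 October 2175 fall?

Saturday

Count forward from the earlier date (October 28, 2175) to the later (April 30, 2187):
From October 28, 2175 to October 28, 2186: 11 years, of which 3 contain a Feb 29 — 8×365 + 3×366 = 4018 days.
October 2186: 31 − 28 = 3 days remain.
Then November (30), December (31), January (31), February 2187 (28), March (31): 30 + 31 + 31 + 28 + 31 = 151 days.
April 1–30, 2187: 30 days.
Residual: 184 days.
Total: 4202 days.
4202 mod 7 = 2, so 2 days before Monday is Saturday.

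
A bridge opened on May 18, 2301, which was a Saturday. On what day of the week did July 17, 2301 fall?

May 2301: 31 − 18 = 13 days remain.
Then June (30): 30 days.
July 1–17, 2301: 17 days.
Total: 13 + 30 + 17 = 60 days.
60 mod 7 = 4, so 4 days after Saturday is Wednesday.

Wednesday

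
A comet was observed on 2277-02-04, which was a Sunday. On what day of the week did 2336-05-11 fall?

Monday

Day-of-year of February 4, 2277: 35.
Day-of-year of May 11, 2336: 132.
2277 has 365 days, so 365 − 35 = 330 days remain in 2277.
Full years 2278–2335: 45 common + 13 leap = 45×365 + 13×366 = 21183 days.
Total: 330 + 21183 + 132 = 21645 days.
21645 mod 7 = 1, so 1 day after Sunday is Monday.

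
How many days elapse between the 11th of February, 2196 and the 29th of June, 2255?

21687

From February 11, 2196 to February 11, 2255: 59 years, of which 14 contain a Feb 29 — 45×365 + 14×366 = 21549 days.
(2200 is not a leap year (divisible by 100 but not 400).)
February 2255: 28 − 11 = 17 days remain (2255 is not a leap year, so February has 28 days).
Then March (31), April (30), May (31): 31 + 30 + 31 = 92 days.
June 1–29, 2255: 29 days.
Residual: 138 days.
Total: 21687 days.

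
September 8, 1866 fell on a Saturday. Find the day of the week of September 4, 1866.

Count forward from the earlier date (September 4, 1866) to the later (September 8, 1866):
Within September 1866: 8 − 4 = 4 days.
4 mod 7 = 4, so 4 days before Saturday is Tuesday.

Tuesday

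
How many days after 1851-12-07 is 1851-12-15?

Within December 1851: 15 − 7 = 8 days.

8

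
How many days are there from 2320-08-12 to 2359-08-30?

14262

From August 12, 2320 to August 12, 2359: 39 years, of which 9 contain a Feb 29 — 30×365 + 9×366 = 14244 days.
Within August 2359: 30 − 12 = 18 days.
Total: 14262 days.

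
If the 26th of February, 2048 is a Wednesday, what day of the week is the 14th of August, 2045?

Count forward from the earlier date (August 14, 2045) to the later (February 26, 2048):
August 14, 2045 → August 14, 2046: 365 days.
August 14, 2046 → August 14, 2047: 365 days.
August 2047: 31 − 14 = 17 days remain.
Then September (30), October (31), November (30), December (31), January (31): 30 + 31 + 30 + 31 + 31 = 153 days.
February 1–26, 2048: 26 days (2048 is a leap year).
Residual: 196 days.
Total: 926 days.
926 mod 7 = 2, so 2 days before Wednesday is Monday.

Monday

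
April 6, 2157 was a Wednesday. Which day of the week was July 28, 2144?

Count forward from the earlier date (July 28, 2144) to the later (April 6, 2157):
Day-of-year of July 28, 2144: 210.
Day-of-year of April 6, 2157: 96.
2144 has 366 days, so 366 − 210 = 156 days remain in 2144.
Full years 2145–2156: 9 common + 3 leap = 9×365 + 3×366 = 4383 days.
Total: 156 + 4383 + 96 = 4635 days.
4635 mod 7 = 1, so 1 day before Wednesday is Tuesday.

Tuesday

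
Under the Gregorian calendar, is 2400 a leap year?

Yes

2400 is a leap year (divisible by 400).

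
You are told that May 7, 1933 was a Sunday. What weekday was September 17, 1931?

Thursday

Count forward from the earlier date (September 17, 1931) to the later (May 7, 1933):
September 17, 1931 → September 17, 1932: 366 days (1932 is a leap year).
September 1932: 30 − 17 = 13 days remain.
Then October (31), November (30), December (31), January (31), February 1933 (28), March (31), April (30): 31 + 30 + 31 + 31 + 28 + 31 + 30 = 212 days.
May 1–7, 1933: 7 days.
Residual: 232 days.
Total: 598 days.
598 mod 7 = 3, so 3 days before Sunday is Thursday.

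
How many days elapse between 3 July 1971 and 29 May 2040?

From July 3, 1971 to July 3, 2039: 68 years, of which 17 contain a Feb 29 — 51×365 + 17×366 = 24837 days.
(2000 is a leap year (divisible by 400).)
July 2039: 31 − 3 = 28 days remain.
Then 9 full months totalling 274 days.
May 1–29, 2040: 29 days.
Residual: 331 days.
Total: 25168 days.

25168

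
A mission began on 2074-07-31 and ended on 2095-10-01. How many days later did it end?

7732

From July 31, 2074 to July 31, 2095: 21 years, of which 5 contain a Feb 29 — 16×365 + 5×366 = 7670 days.
July 2095: 31 − 31 = 0 days remain.
Then August (31), September (30): 31 + 30 = 61 days.
October 1, 2095: 1 day.
Residual: 62 days.
Total: 7732 days.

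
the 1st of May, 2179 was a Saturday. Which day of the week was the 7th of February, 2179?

Sunday

Count forward from the earlier date (February 7, 2179) to the later (May 1, 2179):
February 2179: 28 − 7 = 21 days remain (2179 is not a leap year, so February has 28 days).
Then March (31), April (30): 31 + 30 = 61 days.
May 1, 2179: 1 day.
Total: 21 + 61 + 1 = 83 days.
83 mod 7 = 6, so 6 days before Saturday is Sunday.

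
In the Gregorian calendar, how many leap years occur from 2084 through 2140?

14

Years divisible by 4: 2084, 2088, …, 2140 — 15 in all.
Of these, 2100 is divisible by 100 but not 400, so not leap.
Leap years: 15 − 1 = 14.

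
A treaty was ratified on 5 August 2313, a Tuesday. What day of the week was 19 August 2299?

Count forward from the earlier date (August 19, 2299) to the later (August 5, 2313):
From August 19, 2299 to August 19, 2312: 13 years, of which 3 contain a Feb 29 — 10×365 + 3×366 = 4748 days.
(2300 is not a leap year (divisible by 100 but not 400).)
August 2312: 31 − 19 = 12 days remain.
Then 11 full months totalling 334 days.
August 1–5, 2313: 5 days.
Residual: 351 days.
Total: 5099 days.
5099 mod 7 = 3, so 3 days before Tuesday is Saturday.

Saturday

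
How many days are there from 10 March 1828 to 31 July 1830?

873

March 1828: 31 − 10 = 21 days remain.
Then 27 full months totalling 821 days.
July 1–31, 1830: 31 days.
Total: 21 + 821 + 31 = 873 days.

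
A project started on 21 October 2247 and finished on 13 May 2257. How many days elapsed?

From October 21, 2247 to October 21, 2256: 9 years, of which 3 contain a Feb 29 — 6×365 + 3×366 = 3288 days.
October 2256: 31 − 21 = 10 days remain.
Then November (30), December (31), January (31), February 2257 (28), March (31), April (30): 30 + 31 + 31 + 28 + 31 + 30 = 181 days.
May 1–13, 2257: 13 days.
Residual: 204 days.
Total: 3492 days.

3492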